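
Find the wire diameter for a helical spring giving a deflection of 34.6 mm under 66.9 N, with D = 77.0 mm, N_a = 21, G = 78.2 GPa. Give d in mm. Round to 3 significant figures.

Required rate k = F/δ = 66.9/34.6 = 1.9335 N/mm
d = (8D³N_a·k / G)^(1/4) = (8·77.0³·21·1.9335 / (78.2×10³))^0.25
  = (1896.4)^0.25 = 6.5990 mm

6.60 mm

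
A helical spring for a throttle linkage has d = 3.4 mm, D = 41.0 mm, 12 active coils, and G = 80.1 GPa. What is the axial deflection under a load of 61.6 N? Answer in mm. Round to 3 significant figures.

k = Gd⁴/(8D³N_a) = (80.1×10³)(3.4⁴)/(8·41.0³·12) = 1.6178 N/mm
δ = F/k = 61.6 / 1.6178 = 38.076 mm

38.1 mm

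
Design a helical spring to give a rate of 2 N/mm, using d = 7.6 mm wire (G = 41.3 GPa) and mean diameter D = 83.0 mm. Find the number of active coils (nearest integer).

N_a = Gd⁴/(8D³k) = (41.3×10³ × 7.6⁴)/(8 × 83.0³ × 2)
    = 1.37786e+08 / 9.14859e+06 = 15.06 → 15 coils

15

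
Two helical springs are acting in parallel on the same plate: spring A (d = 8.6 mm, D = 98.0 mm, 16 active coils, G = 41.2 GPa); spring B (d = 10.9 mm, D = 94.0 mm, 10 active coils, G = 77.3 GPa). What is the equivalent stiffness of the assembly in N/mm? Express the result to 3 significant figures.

18.3 N/mm

k_A = Gd⁴/(8D³N_a) = (41.2×10³)(8.6⁴)/(8·98.0³·16) = 1.8707 N/mm
k_B = Gd⁴/(8D³N_a) = (77.3×10³)(10.9⁴)/(8·94.0³·10) = 16.421 N/mm
Parallel: k_eq = 1.8707 + 16.421 = 18.292 N/mm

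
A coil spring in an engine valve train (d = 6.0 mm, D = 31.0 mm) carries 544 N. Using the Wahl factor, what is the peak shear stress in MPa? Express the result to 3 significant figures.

Spring index C = D/d = 31.0/6.0 = 5.1667
K_W = (4C−1)/(4C−4) + 0.615/C = 19.667/16.667 + 0.1190 = 1.2990
τ₀ = 8FD/(πd³) = 8·544·31.0/(π·6.0³) = 134912/678.58 = 198.81 MPa
τ_max = K·τ₀ = 1.2990 × 198.81 = 258.27 MPa

258 MPa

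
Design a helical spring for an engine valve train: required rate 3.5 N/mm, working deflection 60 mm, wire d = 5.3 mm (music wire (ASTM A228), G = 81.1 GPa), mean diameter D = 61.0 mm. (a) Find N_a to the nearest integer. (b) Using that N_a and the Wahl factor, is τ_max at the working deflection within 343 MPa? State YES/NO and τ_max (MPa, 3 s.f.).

(a) 10 coils; (b) YES, τ_max = 248 MPa

N_a = Gd⁴/(8D³k) = (81.1×10³)(5.3⁴)/(8·61.0³·3.5) = 10.07 → N_a = 10
Actual rate k = Gd⁴/(8D³·10) = 3.5241 N/mm
Working load F = kδ = 3.5241·60 = 211.44 N
C = 61.0/5.3 = 11.5094; K_W = (4C−1)/(4C−4)+0.615/C = 1.1248
τ_max = K_W·8FD/(πd³) = 1.1248·220.62 = 248.15 MPa
τ_max ≤ 343 MPa → acceptable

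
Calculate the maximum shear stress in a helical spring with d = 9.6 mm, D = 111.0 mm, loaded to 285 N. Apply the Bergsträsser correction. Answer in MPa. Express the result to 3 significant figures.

102 MPa

Spring index C = D/d = 111.0/9.6 = 11.5625
K_B = (4C+2)/(4C−3) = 48.250/43.250 = 1.1156
τ₀ = 8FD/(πd³) = 8·285·111.0/(π·9.6³) = 253080/2779.5 = 91.053 MPa
τ_max = K·τ₀ = 1.1156 × 91.053 = 101.58 MPa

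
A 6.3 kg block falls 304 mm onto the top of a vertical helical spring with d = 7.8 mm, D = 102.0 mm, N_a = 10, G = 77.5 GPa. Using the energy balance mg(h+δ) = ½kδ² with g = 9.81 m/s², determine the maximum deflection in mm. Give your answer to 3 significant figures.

k = Gd⁴/(8D³N_a) = (77.5×10³)(7.8⁴)/(8·102.0³·10) = 3.379 N/mm
W = mg = 6.3 × 9.81 = 61.803 N
½kδ² − Wδ − Wh = 0 → δ = (W + √(W² + 2kWh))/k
δ = (61.803 + √(3819.6 + 126970))/3.379 = (61.803 + 361.65)/3.379 = 125.32 mm

125 mm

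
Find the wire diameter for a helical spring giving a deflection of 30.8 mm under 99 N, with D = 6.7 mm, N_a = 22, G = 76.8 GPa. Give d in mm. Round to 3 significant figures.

1.22 mm

Required rate k = F/δ = 99/30.8 = 3.2143 N/mm
d = (8D³N_a·k / G)^(1/4) = (8·6.7³·22·3.2143 / (76.8×10³))^0.25
  = (2.2154)^0.25 = 1.2200 mm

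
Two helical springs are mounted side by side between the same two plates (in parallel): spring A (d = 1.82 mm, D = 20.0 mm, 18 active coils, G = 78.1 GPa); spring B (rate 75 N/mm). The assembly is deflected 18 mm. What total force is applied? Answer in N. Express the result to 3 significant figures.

k_A = Gd⁴/(8D³N_a) = (78.1×10³)(1.82⁴)/(8·20.0³·18) = 0.74385 N/mm
Parallel: k_eq = 0.74385 + 75 = 75.744 N/mm
F = k_eq·δ = 75.744·18 = 1363.4 N

1360 N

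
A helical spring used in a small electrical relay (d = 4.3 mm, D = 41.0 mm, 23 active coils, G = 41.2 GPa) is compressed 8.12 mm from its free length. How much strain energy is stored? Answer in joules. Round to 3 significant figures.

k = Gd⁴/(8D³N_a) = (41.2×10³)(4.3⁴)/(8·41.0³·23) = 1.1107 N/mm
U = ½kδ² = 0.5 × 1.1107 × 8.12² = 36.617 N·mm = 0.036617 J

0.0366 J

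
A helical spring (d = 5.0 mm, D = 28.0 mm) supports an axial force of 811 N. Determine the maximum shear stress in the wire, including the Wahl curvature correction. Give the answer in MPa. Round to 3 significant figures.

589 MPa

Spring index C = D/d = 28.0/5.0 = 5.6000
K_W = (4C−1)/(4C−4) + 0.615/C = 21.400/18.400 + 0.1098 = 1.2729
τ₀ = 8FD/(πd³) = 8·811·28.0/(π·5.0³) = 181664/392.7 = 462.6 MPa
τ_max = K·τ₀ = 1.2729 × 462.6 = 588.83 MPa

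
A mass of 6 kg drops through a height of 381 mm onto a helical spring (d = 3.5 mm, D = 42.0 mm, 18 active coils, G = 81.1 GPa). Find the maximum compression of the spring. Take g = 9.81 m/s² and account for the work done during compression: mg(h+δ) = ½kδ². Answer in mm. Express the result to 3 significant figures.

k = Gd⁴/(8D³N_a) = (81.1×10³)(3.5⁴)/(8·42.0³·18) = 1.1407 N/mm
W = mg = 6 × 9.81 = 58.86 N
½kδ² − Wδ − Wh = 0 → δ = (W + √(W² + 2kWh))/k
δ = (58.86 + √(3464.5 + 51163.2))/1.1407 = (58.86 + 233.73)/1.1407 = 256.49 mm

256 mm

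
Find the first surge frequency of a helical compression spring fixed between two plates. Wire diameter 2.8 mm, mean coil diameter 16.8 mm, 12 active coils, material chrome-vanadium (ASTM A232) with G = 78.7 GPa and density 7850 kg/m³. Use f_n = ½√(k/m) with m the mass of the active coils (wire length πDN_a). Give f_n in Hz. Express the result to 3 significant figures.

295 Hz

k = Gd⁴/(8D³N_a) = (78.7×10³)(2.8⁴)/(8·16.8³·12) = 10.627 N/mm = 10627 N/m
Wire length L = πDN_a = π·16.8·12 = 633.35 mm
m = ρ·(πd²/4)·L = 7850 × 6.1575×10⁻⁶ m² × 0.63335 m = 0.030614 kg
f_n = ½√(k/m) = 0.5·√(10627/0.030614) = 0.5·√(3.4713e+05) = 294.59 Hz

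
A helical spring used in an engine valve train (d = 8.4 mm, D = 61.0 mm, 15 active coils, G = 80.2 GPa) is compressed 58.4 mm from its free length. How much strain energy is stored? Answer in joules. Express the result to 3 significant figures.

25.0 J

k = Gd⁴/(8D³N_a) = (80.2×10³)(8.4⁴)/(8·61.0³·15) = 14.66 N/mm
U = ½kδ² = 0.5 × 14.66 × 58.4² = 24999 N·mm = 24.999 J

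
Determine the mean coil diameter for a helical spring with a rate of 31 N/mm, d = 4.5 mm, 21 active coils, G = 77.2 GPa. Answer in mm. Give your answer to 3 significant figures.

18.3 mm

D = (Gd⁴/(8N_a·k))^(1/3) = (77.2×10³·4.5⁴/(8·21·31))^(1/3)
  = (6078.5)^(1/3) = 18.2501 mm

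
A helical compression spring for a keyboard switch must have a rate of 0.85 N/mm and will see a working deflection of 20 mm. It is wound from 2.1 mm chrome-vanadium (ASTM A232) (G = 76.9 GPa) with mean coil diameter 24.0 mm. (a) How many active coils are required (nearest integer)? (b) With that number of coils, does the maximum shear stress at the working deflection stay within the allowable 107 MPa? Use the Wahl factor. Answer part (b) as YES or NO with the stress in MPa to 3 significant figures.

(a) 16 coils; (b) NO, τ_max = 126 MPa

N_a = Gd⁴/(8D³k) = (76.9×10³)(2.1⁴)/(8·24.0³·0.85) = 15.91 → N_a = 16
Actual rate k = Gd⁴/(8D³·16) = 0.8452 N/mm
Working load F = kδ = 0.8452·20 = 16.904 N
C = 24.0/2.1 = 11.4286; K_W = (4C−1)/(4C−4)+0.615/C = 1.1257
τ_max = K_W·8FD/(πd³) = 1.1257·111.55 = 125.58 MPa
τ_max > 107 MPa → exceeds allowable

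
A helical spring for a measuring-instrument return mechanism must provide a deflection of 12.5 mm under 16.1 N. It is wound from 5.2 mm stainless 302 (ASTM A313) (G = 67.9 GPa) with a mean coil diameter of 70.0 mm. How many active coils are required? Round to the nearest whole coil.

14

Required rate k = F/δ = 16.1/12.5 = 1.288 N/mm
N_a = Gd⁴/(8D³k) = (67.9×10³ × 5.2⁴)/(8 × 70.0³ × 1.288)
    = 4.96459e+07 / 3.53427e+06 = 14.05 → 14 coils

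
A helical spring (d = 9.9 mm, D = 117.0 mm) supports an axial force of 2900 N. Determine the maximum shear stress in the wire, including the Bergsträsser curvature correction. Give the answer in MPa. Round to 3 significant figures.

991 MPa

Spring index C = D/d = 117.0/9.9 = 11.8182
K_B = (4C+2)/(4C−3) = 49.273/44.273 = 1.1129
τ₀ = 8FD/(πd³) = 8·2900·117.0/(π·9.9³) = 2.7144e+06/3048.3 = 890.47 MPa
τ_max = K·τ₀ = 1.1129 × 890.47 = 991.03 MPa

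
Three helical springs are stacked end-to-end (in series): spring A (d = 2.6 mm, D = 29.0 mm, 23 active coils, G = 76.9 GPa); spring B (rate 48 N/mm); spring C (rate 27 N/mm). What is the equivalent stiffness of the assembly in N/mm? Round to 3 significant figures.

0.749 N/mm

k_A = Gd⁴/(8D³N_a) = (76.9×10³)(2.6⁴)/(8·29.0³·23) = 0.78308 N/mm
Series: 1/k_eq = 1/0.78308 + 1/48 + 1/27 = 1.3349; k_eq = 0.74913 N/mm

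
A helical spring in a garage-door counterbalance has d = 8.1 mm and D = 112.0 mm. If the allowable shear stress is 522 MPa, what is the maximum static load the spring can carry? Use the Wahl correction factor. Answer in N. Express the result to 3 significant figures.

882 N

C = D/d = 112.0/8.1 = 13.8272
K_W = (4C−1)/(4C−4) + 0.615/C = 54.309/51.309 + 0.0445 = 1.1029
τ_max = K·8FD/(πd³) → F_max = τ_allow·πd³/(8DK)
F_max = 522·π·8.1³/(8·112.0·1.1029) = 8.7152e+05/988.24 = 881.89 N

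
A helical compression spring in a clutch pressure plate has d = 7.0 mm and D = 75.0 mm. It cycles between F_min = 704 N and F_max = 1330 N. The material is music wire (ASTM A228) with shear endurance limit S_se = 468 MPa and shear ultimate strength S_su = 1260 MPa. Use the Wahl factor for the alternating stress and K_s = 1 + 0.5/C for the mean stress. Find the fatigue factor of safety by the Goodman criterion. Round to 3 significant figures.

C = D/d = 75.0/7.0 = 10.7143; K_W = (4C−1)/(4C−4)+0.615/C = 1.1346; K_s = 1+0.5/C = 1.0467
F_a = (F_max−F_min)/2 = 313 N; F_m = (F_max+F_min)/2 = 1017 N
τ_a = K_W·8F_aD/(πd³) = 1.1346 × 174.28 = 197.74 MPa
τ_m = K_s·8F_mD/(πd³) = 1.0467 × 566.28 = 592.7 MPa
Goodman: 1/n_f = τ_a/S_se + τ_m/S_su = 197.74/468 + 592.7/1260 = 0.42252 + 0.47040 = 0.89292
n_f = 1/0.89292 = 1.12

1.12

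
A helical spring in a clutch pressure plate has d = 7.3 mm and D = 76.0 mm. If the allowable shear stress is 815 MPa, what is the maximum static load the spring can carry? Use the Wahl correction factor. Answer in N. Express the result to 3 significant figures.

C = D/d = 76.0/7.3 = 10.4110
K_W = (4C−1)/(4C−4) + 0.615/C = 40.644/37.644 + 0.0591 = 1.1388
τ_max = K·8FD/(πd³) → F_max = τ_allow·πd³/(8DK)
F_max = 815·π·7.3³/(8·76.0·1.1388) = 9.9604e+05/692.37 = 1438.6 N

1440 N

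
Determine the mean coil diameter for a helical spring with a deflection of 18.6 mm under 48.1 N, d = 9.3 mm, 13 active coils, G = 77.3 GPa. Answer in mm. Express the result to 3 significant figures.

Required rate k = F/δ = 48.1/18.6 = 2.586 N/mm
D = (Gd⁴/(8N_a·k))^(1/3) = (77.3×10³·9.3⁴/(8·13·2.586))^(1/3)
  = (2.15004e+06)^(1/3) = 129.0670 mm

129 mm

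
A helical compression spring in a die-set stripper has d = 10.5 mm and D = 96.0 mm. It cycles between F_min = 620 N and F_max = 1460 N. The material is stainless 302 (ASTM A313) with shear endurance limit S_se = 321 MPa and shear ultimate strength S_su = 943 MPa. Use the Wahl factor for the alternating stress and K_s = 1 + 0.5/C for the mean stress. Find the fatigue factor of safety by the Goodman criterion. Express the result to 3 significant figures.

C = D/d = 96.0/10.5 = 9.1429; K_W = (4C−1)/(4C−4)+0.615/C = 1.1594; K_s = 1+0.5/C = 1.0547
F_a = (F_max−F_min)/2 = 420 N; F_m = (F_max+F_min)/2 = 1040 N
τ_a = K_W·8F_aD/(πd³) = 1.1594 × 88.694 = 102.83 MPa
τ_m = K_s·8F_mD/(πd³) = 1.0547 × 219.62 = 231.63 MPa
Goodman: 1/n_f = τ_a/S_se + τ_m/S_su = 102.83/321 + 231.63/943 = 0.32034 + 0.24563 = 0.56597
n_f = 1/0.56597 = 1.767

1.77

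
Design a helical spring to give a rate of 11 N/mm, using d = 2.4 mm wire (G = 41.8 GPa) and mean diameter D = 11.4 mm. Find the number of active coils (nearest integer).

N_a = Gd⁴/(8D³k) = (41.8×10³ × 2.4⁴)/(8 × 11.4³ × 11)
    = 1.38682e+06 / 130376 = 10.64 → 11 coils

11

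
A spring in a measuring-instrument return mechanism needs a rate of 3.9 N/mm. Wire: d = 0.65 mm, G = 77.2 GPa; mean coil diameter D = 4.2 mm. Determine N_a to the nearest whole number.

N_a = Gd⁴/(8D³k) = (77.2×10³ × 0.65⁴)/(8 × 4.2³ × 3.9)
    = 13780.7 / 2311.55 = 5.962 → 6 coils

6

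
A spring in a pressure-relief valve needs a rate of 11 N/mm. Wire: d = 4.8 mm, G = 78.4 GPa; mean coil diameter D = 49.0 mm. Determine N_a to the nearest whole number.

4

N_a = Gd⁴/(8D³k) = (78.4×10³ × 4.8⁴)/(8 × 49.0³ × 11)
    = 4.1618e+07 / 1.03531e+07 = 4.02 → 4 coils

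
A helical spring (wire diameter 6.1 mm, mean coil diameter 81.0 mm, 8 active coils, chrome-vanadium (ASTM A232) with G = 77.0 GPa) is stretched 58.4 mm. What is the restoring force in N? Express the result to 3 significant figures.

183 N

k = Gd⁴/(8D³N_a) = (77.0×10³)(6.1⁴)/(8·81.0³·8) = 3.1345 N/mm
F = k·δ = 3.1345 × 58.4 = 183.06 N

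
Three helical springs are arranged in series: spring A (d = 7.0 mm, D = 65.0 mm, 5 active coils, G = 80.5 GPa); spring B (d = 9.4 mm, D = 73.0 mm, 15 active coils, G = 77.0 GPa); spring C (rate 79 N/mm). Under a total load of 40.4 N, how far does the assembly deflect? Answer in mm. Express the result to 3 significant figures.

5.94 mm

k_A = Gd⁴/(8D³N_a) = (80.5×10³)(7.0⁴)/(8·65.0³·5) = 17.595 N/mm
k_B = Gd⁴/(8D³N_a) = (77.0×10³)(9.4⁴)/(8·73.0³·15) = 12.878 N/mm
Series: 1/k_eq = 1/17.595 + 1/12.878 + 1/79 = 0.14714; k_eq = 6.7961 N/mm
δ = F/k_eq = 40.4/6.7961 = 5.9446 mm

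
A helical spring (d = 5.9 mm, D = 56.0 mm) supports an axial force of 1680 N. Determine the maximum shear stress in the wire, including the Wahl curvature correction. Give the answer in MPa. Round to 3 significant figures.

1350 MPa

Spring index C = D/d = 56.0/5.9 = 9.4915
K_W = (4C−1)/(4C−4) + 0.615/C = 36.966/33.966 + 0.0648 = 1.1531
τ₀ = 8FD/(πd³) = 8·1680·56.0/(π·5.9³) = 752640/645.22 = 1166.5 MPa
τ_max = K·τ₀ = 1.1531 × 1166.5 = 1345.1 MPa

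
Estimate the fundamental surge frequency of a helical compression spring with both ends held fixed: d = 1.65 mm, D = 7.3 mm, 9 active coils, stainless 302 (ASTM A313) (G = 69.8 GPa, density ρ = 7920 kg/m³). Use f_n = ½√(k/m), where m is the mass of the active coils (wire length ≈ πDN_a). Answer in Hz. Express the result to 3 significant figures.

1150 Hz

k = Gd⁴/(8D³N_a) = (69.8×10³)(1.65⁴)/(8·7.3³·9) = 18.471 N/mm = 18471 N/m
Wire length L = πDN_a = π·7.3·9 = 206.4 mm
m = ρ·(πd²/4)·L = 7920 × 2.1382×10⁻⁶ m² × 0.2064 m = 0.0034954 kg
f_n = ½√(k/m) = 0.5·√(18471/0.0034954) = 0.5·√(5.2844e+06) = 1149.4 Hz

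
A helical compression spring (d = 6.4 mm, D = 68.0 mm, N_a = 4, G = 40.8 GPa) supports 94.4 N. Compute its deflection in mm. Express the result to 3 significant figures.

13.9 mm

k = Gd⁴/(8D³N_a) = (40.8×10³)(6.4⁴)/(8·68.0³·4) = 6.803 N/mm
δ = F/k = 94.4 / 6.803 = 13.876 mm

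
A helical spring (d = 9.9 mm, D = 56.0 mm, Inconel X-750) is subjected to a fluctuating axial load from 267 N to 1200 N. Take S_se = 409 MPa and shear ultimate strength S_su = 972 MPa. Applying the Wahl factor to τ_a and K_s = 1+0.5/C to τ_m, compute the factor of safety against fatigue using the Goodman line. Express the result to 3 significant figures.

3.00

C = D/d = 56.0/9.9 = 5.6566; K_W = (4C−1)/(4C−4)+0.615/C = 1.2698; K_s = 1+0.5/C = 1.0884
F_a = (F_max−F_min)/2 = 466.5 N; F_m = (F_max+F_min)/2 = 733.5 N
τ_a = K_W·8F_aD/(πd³) = 1.2698 × 68.561 = 87.057 MPa
τ_m = K_s·8F_mD/(πd³) = 1.0884 × 107.8 = 117.33 MPa
Goodman: 1/n_f = τ_a/S_se + τ_m/S_su = 87.057/409 + 117.33/972 = 0.21285 + 0.12071 = 0.33356
n_f = 1/0.33356 = 2.998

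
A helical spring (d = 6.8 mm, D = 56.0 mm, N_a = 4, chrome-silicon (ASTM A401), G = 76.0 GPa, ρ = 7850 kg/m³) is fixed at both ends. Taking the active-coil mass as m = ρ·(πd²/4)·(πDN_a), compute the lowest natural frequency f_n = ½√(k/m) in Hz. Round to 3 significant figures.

k = Gd⁴/(8D³N_a) = (76.0×10³)(6.8⁴)/(8·56.0³·4) = 28.916 N/mm = 28916 N/m
Wire length L = πDN_a = π·56.0·4 = 703.72 mm
m = ρ·(πd²/4)·L = 7850 × 36.317×10⁻⁶ m² × 0.70372 m = 0.20062 kg
f_n = ½√(k/m) = 0.5·√(28916/0.20062) = 0.5·√(1.4413e+05) = 189.82 Hz

190 Hz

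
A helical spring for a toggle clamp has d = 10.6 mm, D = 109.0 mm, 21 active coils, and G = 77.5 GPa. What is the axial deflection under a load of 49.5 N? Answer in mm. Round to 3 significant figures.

k = Gd⁴/(8D³N_a) = (77.5×10³)(10.6⁴)/(8·109.0³·21) = 4.4971 N/mm
δ = F/k = 49.5 / 4.4971 = 11.007 mm

11.0 mm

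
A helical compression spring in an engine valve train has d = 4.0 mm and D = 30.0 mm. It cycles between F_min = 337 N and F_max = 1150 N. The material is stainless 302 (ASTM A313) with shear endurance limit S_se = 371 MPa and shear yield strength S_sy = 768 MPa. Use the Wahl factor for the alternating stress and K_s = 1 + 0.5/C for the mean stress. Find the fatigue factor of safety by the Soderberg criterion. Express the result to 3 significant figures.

0.357

C = D/d = 30.0/4.0 = 7.5000; K_W = (4C−1)/(4C−4)+0.615/C = 1.1974; K_s = 1+0.5/C = 1.0667
F_a = (F_max−F_min)/2 = 406.5 N; F_m = (F_max+F_min)/2 = 743.5 N
τ_a = K_W·8F_aD/(πd³) = 1.1974 × 485.22 = 581 MPa
τ_m = K_s·8F_mD/(πd³) = 1.0667 × 887.49 = 946.65 MPa
Soderberg: 1/n_f = τ_a/S_se + τ_m/S_sy = 581/371 + 946.65/768 = 1.56604 + 1.23262 = 2.7987
n_f = 1/2.7987 = 0.3573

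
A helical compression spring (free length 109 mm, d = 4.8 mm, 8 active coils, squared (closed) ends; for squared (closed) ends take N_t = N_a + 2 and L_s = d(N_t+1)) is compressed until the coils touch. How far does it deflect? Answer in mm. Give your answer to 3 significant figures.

N_t = 10; L_s = 4.8·11 = 52.8 mm
δ_solid = L₀ − L_s = 109 − 52.8 = 56.2 mm

56.2 mm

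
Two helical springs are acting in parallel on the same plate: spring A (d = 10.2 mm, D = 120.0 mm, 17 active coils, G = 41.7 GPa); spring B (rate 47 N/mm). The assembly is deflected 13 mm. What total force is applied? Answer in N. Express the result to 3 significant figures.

k_A = Gd⁴/(8D³N_a) = (41.7×10³)(10.2⁴)/(8·120.0³·17) = 1.9207 N/mm
Parallel: k_eq = 1.9207 + 47 = 48.921 N/mm
F = k_eq·δ = 48.921·13 = 635.97 N

636 N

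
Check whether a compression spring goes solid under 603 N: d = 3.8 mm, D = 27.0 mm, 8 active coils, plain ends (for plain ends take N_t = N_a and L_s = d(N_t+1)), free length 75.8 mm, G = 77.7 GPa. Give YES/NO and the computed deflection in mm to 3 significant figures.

k = Gd⁴/(8D³N_a) = (77.7×10³)(3.8⁴)/(8·27.0³·8) = 12.861 N/mm
N_t = 8; L_s = 3.8·9 = 34.2 mm; δ_solid = L₀ − L_s = 75.8 − 34.2 = 41.6 mm
δ = F/k = 603/12.861 = 46.885 mm
δ ≥ δ_solid → spring goes solid

YES, δ = 46.9 mm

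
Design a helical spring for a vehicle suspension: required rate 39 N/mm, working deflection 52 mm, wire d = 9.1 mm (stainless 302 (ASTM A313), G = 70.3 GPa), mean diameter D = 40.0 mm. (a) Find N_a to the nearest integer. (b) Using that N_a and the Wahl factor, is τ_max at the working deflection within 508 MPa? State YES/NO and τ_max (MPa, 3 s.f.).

(a) 24 coils; (b) YES, τ_max = 375 MPa

N_a = Gd⁴/(8D³k) = (70.3×10³)(9.1⁴)/(8·40.0³·39) = 24.14 → N_a = 24
Actual rate k = Gd⁴/(8D³·24) = 39.232 N/mm
Working load F = kδ = 39.232·52 = 2040.1 N
C = 40.0/9.1 = 4.3956; K_W = (4C−1)/(4C−4)+0.615/C = 1.3608
τ_max = K_W·8FD/(πd³) = 1.3608·275.75 = 375.24 MPa
τ_max ≤ 508 MPa → acceptable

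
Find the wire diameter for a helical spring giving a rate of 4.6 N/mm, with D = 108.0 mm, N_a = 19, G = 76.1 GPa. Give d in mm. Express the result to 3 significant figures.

d = (8D³N_a·k / G)^(1/4) = (8·108.0³·19·4.6 / (76.1×10³))^0.25
  = (11574)^0.25 = 10.3722 mm

10.4 mm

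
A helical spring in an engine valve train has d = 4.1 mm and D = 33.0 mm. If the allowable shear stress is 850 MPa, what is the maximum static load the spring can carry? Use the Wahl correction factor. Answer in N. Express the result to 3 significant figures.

C = D/d = 33.0/4.1 = 8.0488
K_W = (4C−1)/(4C−4) + 0.615/C = 31.195/28.195 + 0.0764 = 1.1828
τ_max = K·8FD/(πd³) → F_max = τ_allow·πd³/(8DK)
F_max = 850·π·4.1³/(8·33.0·1.1828) = 1.8404e+05/312.26 = 589.39 N

589 N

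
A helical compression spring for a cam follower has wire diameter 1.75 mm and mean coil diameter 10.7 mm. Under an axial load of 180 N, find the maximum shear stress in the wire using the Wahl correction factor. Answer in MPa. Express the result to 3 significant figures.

1140 MPa

Spring index C = D/d = 10.7/1.75 = 6.1143
K_W = (4C−1)/(4C−4) + 0.615/C = 23.457/20.457 + 0.1006 = 1.2472
τ₀ = 8FD/(πd³) = 8·180·10.7/(π·1.75³) = 15408/16.837 = 915.13 MPa
τ_max = K·τ₀ = 1.2472 × 915.13 = 1141.4 MPa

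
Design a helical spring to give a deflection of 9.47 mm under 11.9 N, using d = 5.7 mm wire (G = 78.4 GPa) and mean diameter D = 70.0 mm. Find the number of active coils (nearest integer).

24

Required rate k = F/δ = 11.9/9.47 = 1.2566 N/mm
N_a = Gd⁴/(8D³k) = (78.4×10³ × 5.7⁴)/(8 × 70.0³ × 1.2566)
    = 8.2759e+07 / 3.44811e+06 = 24 → 24 coils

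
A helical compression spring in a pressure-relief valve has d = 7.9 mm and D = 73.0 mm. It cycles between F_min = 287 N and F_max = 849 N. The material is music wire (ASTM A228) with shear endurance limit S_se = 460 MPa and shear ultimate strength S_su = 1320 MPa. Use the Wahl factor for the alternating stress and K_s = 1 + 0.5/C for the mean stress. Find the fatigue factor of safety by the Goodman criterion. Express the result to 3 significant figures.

C = D/d = 73.0/7.9 = 9.2405; K_W = (4C−1)/(4C−4)+0.615/C = 1.1576; K_s = 1+0.5/C = 1.0541
F_a = (F_max−F_min)/2 = 281 N; F_m = (F_max+F_min)/2 = 568 N
τ_a = K_W·8F_aD/(πd³) = 1.1576 × 105.95 = 122.64 MPa
τ_m = K_s·8F_mD/(πd³) = 1.0541 × 214.16 = 225.74 MPa
Goodman: 1/n_f = τ_a/S_se + τ_m/S_su = 122.64/460 + 225.74/1320 = 0.26661 + 0.17102 = 0.43763
n_f = 1/0.43763 = 2.285

2.29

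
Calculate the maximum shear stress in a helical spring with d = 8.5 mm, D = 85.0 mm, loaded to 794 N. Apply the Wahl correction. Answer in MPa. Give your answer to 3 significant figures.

320 MPa

Spring index C = D/d = 85.0/8.5 = 10.0000
K_W = (4C−1)/(4C−4) + 0.615/C = 39.000/36.000 + 0.0615 = 1.1448
τ₀ = 8FD/(πd³) = 8·794·85.0/(π·8.5³) = 539920/1929.3 = 279.85 MPa
τ_max = K·τ₀ = 1.1448 × 279.85 = 320.38 MPa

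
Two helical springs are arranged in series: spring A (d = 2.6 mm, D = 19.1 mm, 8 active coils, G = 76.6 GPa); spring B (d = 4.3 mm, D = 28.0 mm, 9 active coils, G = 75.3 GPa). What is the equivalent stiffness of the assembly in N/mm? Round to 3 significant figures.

k_A = Gd⁴/(8D³N_a) = (76.6×10³)(2.6⁴)/(8·19.1³·8) = 7.8495 N/mm
k_B = Gd⁴/(8D³N_a) = (75.3×10³)(4.3⁴)/(8·28.0³·9) = 16.288 N/mm
Series: 1/k_eq = 1/7.8495 + 1/16.288 = 0.18879; k_eq = 5.2968 N/mm

5.30 N/mm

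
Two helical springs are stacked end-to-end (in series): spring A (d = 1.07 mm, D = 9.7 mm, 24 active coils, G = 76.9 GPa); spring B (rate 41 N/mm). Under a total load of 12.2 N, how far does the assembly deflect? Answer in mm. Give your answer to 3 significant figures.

21.5 mm

k_A = Gd⁴/(8D³N_a) = (76.9×10³)(1.07⁴)/(8·9.7³·24) = 0.57523 N/mm
Series: 1/k_eq = 1/0.57523 + 1/41 = 1.7628; k_eq = 0.56728 N/mm
δ = F/k_eq = 12.2/0.56728 = 21.506 mm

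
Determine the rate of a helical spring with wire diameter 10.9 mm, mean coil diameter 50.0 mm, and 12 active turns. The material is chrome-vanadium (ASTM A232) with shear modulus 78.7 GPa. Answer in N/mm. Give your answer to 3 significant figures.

92.6 N/mm

k = Gd⁴/(8D³N_a) = (78.7×10³ × 10.9⁴) / (8 × 50.0³ × 12)
  = 1.11091e+09 / 1.2e+07 = 92.576 N/mm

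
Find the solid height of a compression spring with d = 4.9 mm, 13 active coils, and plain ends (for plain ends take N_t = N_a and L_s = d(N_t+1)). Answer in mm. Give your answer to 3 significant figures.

plain ends: N_t = N_a = 13
L_s = d·(N_t+1) = 4.9 × 14 = 68.6 mm

68.6 mm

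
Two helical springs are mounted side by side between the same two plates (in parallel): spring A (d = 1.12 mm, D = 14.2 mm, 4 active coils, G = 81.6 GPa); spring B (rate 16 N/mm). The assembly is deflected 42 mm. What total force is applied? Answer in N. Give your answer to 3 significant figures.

731 N

k_A = Gd⁴/(8D³N_a) = (81.6×10³)(1.12⁴)/(8·14.2³·4) = 1.4014 N/mm
Parallel: k_eq = 1.4014 + 16 = 17.401 N/mm
F = k_eq·δ = 17.401·42 = 730.86 N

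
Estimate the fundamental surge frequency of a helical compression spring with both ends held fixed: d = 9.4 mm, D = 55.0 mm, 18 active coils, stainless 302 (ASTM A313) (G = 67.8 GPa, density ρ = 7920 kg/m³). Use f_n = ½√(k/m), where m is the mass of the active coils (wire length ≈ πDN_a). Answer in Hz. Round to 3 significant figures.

k = Gd⁴/(8D³N_a) = (67.8×10³)(9.4⁴)/(8·55.0³·18) = 22.095 N/mm = 22095 N/m
Wire length L = πDN_a = π·55.0·18 = 3110.2 mm
m = ρ·(πd²/4)·L = 7920 × 69.398×10⁻⁶ m² × 3.1102 m = 1.7094 kg
f_n = ½√(k/m) = 0.5·√(22095/1.7094) = 0.5·√(12925) = 56.844 Hz

56.8 Hz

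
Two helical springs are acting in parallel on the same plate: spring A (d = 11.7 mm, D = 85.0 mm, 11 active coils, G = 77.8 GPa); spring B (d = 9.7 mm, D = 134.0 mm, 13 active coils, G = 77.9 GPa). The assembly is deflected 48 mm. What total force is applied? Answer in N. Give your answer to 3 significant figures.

k_A = Gd⁴/(8D³N_a) = (77.8×10³)(11.7⁴)/(8·85.0³·11) = 26.976 N/mm
k_B = Gd⁴/(8D³N_a) = (77.9×10³)(9.7⁴)/(8·134.0³·13) = 2.756 N/mm
Parallel: k_eq = 26.976 + 2.756 = 29.732 N/mm
F = k_eq·δ = 29.732·48 = 1427.2 N

1430 N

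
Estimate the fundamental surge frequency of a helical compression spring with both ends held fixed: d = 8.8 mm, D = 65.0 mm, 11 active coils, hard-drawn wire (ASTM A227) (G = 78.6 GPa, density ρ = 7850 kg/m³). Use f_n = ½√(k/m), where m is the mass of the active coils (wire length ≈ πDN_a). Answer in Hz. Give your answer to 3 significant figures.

67.4 Hz

k = Gd⁴/(8D³N_a) = (78.6×10³)(8.8⁴)/(8·65.0³·11) = 19.504 N/mm = 19504 N/m
Wire length L = πDN_a = π·65.0·11 = 2246.2 mm
m = ρ·(πd²/4)·L = 7850 × 60.821×10⁻⁶ m² × 2.2462 m = 1.0725 kg
f_n = ½√(k/m) = 0.5·√(19504/1.0725) = 0.5·√(18187) = 67.429 Hz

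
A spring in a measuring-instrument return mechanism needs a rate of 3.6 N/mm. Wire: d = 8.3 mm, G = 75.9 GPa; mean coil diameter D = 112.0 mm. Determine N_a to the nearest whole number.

9

N_a = Gd⁴/(8D³k) = (75.9×10³ × 8.3⁴)/(8 × 112.0³ × 3.6)
    = 3.60209e+08 / 4.04619e+07 = 8.902 → 9 coils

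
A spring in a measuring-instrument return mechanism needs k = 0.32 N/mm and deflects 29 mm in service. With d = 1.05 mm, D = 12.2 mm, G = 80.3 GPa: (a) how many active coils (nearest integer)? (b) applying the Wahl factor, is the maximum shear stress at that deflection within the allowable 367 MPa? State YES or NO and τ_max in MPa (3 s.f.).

(a) 21 coils; (b) YES, τ_max = 280 MPa

N_a = Gd⁴/(8D³k) = (80.3×10³)(1.05⁴)/(8·12.2³·0.32) = 21 → N_a = 21
Actual rate k = Gd⁴/(8D³·21) = 0.31995 N/mm
Working load F = kδ = 0.31995·29 = 9.2786 N
C = 12.2/1.05 = 11.6190; K_W = (4C−1)/(4C−4)+0.615/C = 1.1236
τ_max = K_W·8FD/(πd³) = 1.1236·249.01 = 279.78 MPa
τ_max ≤ 367 MPa → acceptable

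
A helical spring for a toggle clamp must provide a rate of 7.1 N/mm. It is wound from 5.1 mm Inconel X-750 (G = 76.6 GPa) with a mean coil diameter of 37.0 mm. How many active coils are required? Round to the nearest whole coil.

18

N_a = Gd⁴/(8D³k) = (76.6×10³ × 5.1⁴)/(8 × 37.0³ × 7.1)
    = 5.18214e+07 / 2.87709e+06 = 18.01 → 18 coils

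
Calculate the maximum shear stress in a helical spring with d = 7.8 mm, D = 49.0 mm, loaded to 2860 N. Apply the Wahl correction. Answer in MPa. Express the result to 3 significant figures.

Spring index C = D/d = 49.0/7.8 = 6.2821
K_W = (4C−1)/(4C−4) + 0.615/C = 24.128/21.128 + 0.0979 = 1.2399
τ₀ = 8FD/(πd³) = 8·2860·49.0/(π·7.8³) = 1.12112e+06/1490.8 = 752 MPa
τ_max = K·τ₀ = 1.2399 × 752 = 932.4 MPa

932 MPa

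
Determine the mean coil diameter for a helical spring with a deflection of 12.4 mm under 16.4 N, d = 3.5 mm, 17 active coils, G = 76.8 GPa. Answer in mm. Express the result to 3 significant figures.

Required rate k = F/δ = 16.4/12.4 = 1.3226 N/mm
D = (Gd⁴/(8N_a·k))^(1/3) = (76.8×10³·3.5⁴/(8·17·1.3226))^(1/3)
  = (64072.6)^(1/3) = 40.0151 mm

40.0 mm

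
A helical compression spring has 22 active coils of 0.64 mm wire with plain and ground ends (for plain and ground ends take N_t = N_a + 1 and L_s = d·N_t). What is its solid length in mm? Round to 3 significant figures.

14.7 mm

plain and ground ends: N_t = N_a + 1 = 22 + 1 = 23
L_s = d·N_t = 0.64 × 23 = 14.72 mm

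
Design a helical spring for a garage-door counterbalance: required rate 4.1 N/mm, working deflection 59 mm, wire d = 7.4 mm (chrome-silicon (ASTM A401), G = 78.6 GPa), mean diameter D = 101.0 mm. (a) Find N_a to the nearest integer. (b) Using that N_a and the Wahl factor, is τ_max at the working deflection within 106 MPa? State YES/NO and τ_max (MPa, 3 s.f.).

(a) 7 coils; (b) NO, τ_max = 169 MPa

N_a = Gd⁴/(8D³k) = (78.6×10³)(7.4⁴)/(8·101.0³·4.1) = 6.974 → N_a = 7
Actual rate k = Gd⁴/(8D³·7) = 4.085 N/mm
Working load F = kδ = 4.085·59 = 241.02 N
C = 101.0/7.4 = 13.6486; K_W = (4C−1)/(4C−4)+0.615/C = 1.1044
τ_max = K_W·8FD/(πd³) = 1.1044·152.97 = 168.94 MPa
τ_max > 106 MPa → exceeds allowable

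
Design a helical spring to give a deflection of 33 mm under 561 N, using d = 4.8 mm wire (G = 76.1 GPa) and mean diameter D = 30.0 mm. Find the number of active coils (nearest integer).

11

Required rate k = F/δ = 561/33 = 17 N/mm
N_a = Gd⁴/(8D³k) = (76.1×10³ × 4.8⁴)/(8 × 30.0³ × 17)
    = 4.0397e+07 / 3.672e+06 = 11 → 11 coils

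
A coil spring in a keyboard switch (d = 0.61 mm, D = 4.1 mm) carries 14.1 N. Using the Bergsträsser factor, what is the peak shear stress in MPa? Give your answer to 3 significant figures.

Spring index C = D/d = 4.1/0.61 = 6.7213
K_B = (4C+2)/(4C−3) = 28.885/23.885 = 1.2093
τ₀ = 8FD/(πd³) = 8·14.1·4.1/(π·0.61³) = 462.48/0.71308 = 648.57 MPa
τ_max = K·τ₀ = 1.2093 × 648.57 = 784.33 MPa

784 MPa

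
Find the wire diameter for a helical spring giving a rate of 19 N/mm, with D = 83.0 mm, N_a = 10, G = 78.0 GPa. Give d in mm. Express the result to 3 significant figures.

10.3 mm

d = (8D³N_a·k / G)^(1/4) = (8·83.0³·10·19 / (78.0×10³))^0.25
  = (11143)^0.25 = 10.2741 mm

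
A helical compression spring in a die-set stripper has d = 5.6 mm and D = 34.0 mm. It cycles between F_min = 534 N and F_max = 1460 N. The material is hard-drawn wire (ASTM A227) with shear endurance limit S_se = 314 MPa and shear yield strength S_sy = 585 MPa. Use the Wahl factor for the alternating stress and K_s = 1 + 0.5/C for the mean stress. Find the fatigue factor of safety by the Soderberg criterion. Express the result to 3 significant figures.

C = D/d = 34.0/5.6 = 6.0714; K_W = (4C−1)/(4C−4)+0.615/C = 1.2492; K_s = 1+0.5/C = 1.0824
F_a = (F_max−F_min)/2 = 463 N; F_m = (F_max+F_min)/2 = 997 N
τ_a = K_W·8F_aD/(πd³) = 1.2492 × 228.26 = 285.14 MPa
τ_m = K_s·8F_mD/(πd³) = 1.0824 × 491.53 = 532.01 MPa
Soderberg: 1/n_f = τ_a/S_se + τ_m/S_sy = 285.14/314 + 532.01/585 = 0.90810 + 0.90942 = 1.8175
n_f = 1/1.8175 = 0.5502

0.550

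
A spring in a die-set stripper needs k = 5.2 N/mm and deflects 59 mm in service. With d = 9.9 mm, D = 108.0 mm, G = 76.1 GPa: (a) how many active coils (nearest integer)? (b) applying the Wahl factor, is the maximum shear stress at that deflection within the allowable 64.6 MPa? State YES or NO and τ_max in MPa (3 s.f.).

N_a = Gd⁴/(8D³k) = (76.1×10³)(9.9⁴)/(8·108.0³·5.2) = 13.95 → N_a = 14
Actual rate k = Gd⁴/(8D³·14) = 5.1813 N/mm
Working load F = kδ = 5.1813·59 = 305.69 N
C = 108.0/9.9 = 10.9091; K_W = (4C−1)/(4C−4)+0.615/C = 1.1321
τ_max = K_W·8FD/(πd³) = 1.1321·86.646 = 98.088 MPa
τ_max > 64.6 MPa → exceeds allowable

(a) 14 coils; (b) NO, τ_max = 98.1 MPa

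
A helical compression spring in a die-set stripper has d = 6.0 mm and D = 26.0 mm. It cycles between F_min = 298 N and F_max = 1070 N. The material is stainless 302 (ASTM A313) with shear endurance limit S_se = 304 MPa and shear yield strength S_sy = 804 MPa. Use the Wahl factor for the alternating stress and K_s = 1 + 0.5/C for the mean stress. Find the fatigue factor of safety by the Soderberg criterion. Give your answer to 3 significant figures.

1.22

C = D/d = 26.0/6.0 = 4.3333; K_W = (4C−1)/(4C−4)+0.615/C = 1.3669; K_s = 1+0.5/C = 1.1154
F_a = (F_max−F_min)/2 = 386 N; F_m = (F_max+F_min)/2 = 684 N
τ_a = K_W·8F_aD/(πd³) = 1.3669 × 118.32 = 161.73 MPa
τ_m = K_s·8F_mD/(πd³) = 1.1154 × 209.66 = 233.85 MPa
Soderberg: 1/n_f = τ_a/S_se + τ_m/S_sy = 161.73/304 + 233.85/804 = 0.53201 + 0.29086 = 0.82287
n_f = 1/0.82287 = 1.215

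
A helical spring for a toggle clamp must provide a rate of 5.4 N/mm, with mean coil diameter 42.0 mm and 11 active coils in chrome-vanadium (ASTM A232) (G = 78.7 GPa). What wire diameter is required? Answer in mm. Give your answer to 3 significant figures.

d = (8D³N_a·k / G)^(1/4) = (8·42.0³·11·5.4 / (78.7×10³))^0.25
  = (447.35)^0.25 = 4.5990 mm

4.60 mm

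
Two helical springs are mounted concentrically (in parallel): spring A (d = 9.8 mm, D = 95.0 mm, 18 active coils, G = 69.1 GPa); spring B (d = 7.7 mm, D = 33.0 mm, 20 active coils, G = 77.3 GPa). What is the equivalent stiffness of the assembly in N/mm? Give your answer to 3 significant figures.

k_A = Gd⁴/(8D³N_a) = (69.1×10³)(9.8⁴)/(8·95.0³·18) = 5.1624 N/mm
k_B = Gd⁴/(8D³N_a) = (77.3×10³)(7.7⁴)/(8·33.0³·20) = 47.259 N/mm
Parallel: k_eq = 5.1624 + 47.259 = 52.421 N/mm

52.4 N/mm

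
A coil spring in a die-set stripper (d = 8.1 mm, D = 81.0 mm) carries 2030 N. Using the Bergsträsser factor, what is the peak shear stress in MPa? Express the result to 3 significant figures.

894 MPa

Spring index C = D/d = 81.0/8.1 = 10.0000
K_B = (4C+2)/(4C−3) = 42.000/37.000 = 1.1351
τ₀ = 8FD/(πd³) = 8·2030·81.0/(π·8.1³) = 1.31544e+06/1669.6 = 787.89 MPa
τ_max = K·τ₀ = 1.1351 × 787.89 = 894.36 MPa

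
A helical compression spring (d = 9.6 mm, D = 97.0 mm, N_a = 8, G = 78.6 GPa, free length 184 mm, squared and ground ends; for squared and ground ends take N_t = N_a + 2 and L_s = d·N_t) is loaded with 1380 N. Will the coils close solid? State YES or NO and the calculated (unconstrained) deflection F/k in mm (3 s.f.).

k = Gd⁴/(8D³N_a) = (78.6×10³)(9.6⁴)/(8·97.0³·8) = 11.429 N/mm
N_t = 10; L_s = 9.6·10 = 96 mm; δ_solid = L₀ − L_s = 184 − 96 = 88 mm
δ = F/k = 1380/11.429 = 120.74 mm
δ ≥ δ_solid → spring goes solid

YES, δ = 121 mm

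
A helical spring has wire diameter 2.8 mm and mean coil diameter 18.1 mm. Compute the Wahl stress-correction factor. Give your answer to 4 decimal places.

1.2324

C = D/d = 18.1/2.8 = 6.4643
K_W = (4C−1)/(4C−4) + 0.615/C = 24.857/21.857 + 0.0951 = 1.2324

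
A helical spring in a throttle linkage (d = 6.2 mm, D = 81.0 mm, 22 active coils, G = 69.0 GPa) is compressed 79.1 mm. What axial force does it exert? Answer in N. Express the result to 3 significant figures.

k = Gd⁴/(8D³N_a) = (69.0×10³)(6.2⁴)/(8·81.0³·22) = 1.0901 N/mm
F = k·δ = 1.0901 × 79.1 = 86.223 N

86.2 N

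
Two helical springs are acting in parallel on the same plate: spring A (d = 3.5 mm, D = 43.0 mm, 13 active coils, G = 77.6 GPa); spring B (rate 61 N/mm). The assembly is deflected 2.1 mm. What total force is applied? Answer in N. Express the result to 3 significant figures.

131 N

k_A = Gd⁴/(8D³N_a) = (77.6×10³)(3.5⁴)/(8·43.0³·13) = 1.4083 N/mm
Parallel: k_eq = 1.4083 + 61 = 62.408 N/mm
F = k_eq·δ = 62.408·2.1 = 131.06 N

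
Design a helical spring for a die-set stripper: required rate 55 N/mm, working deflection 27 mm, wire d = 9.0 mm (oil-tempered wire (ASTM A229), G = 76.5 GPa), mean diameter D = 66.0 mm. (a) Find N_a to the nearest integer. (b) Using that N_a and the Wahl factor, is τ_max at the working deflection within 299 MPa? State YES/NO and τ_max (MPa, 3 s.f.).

(a) 4 coils; (b) NO, τ_max = 408 MPa

N_a = Gd⁴/(8D³k) = (76.5×10³)(9.0⁴)/(8·66.0³·55) = 3.968 → N_a = 4
Actual rate k = Gd⁴/(8D³·4) = 54.557 N/mm
Working load F = kδ = 54.557·27 = 1473 N
C = 66.0/9.0 = 7.3333; K_W = (4C−1)/(4C−4)+0.615/C = 1.2023
τ_max = K_W·8FD/(πd³) = 1.2023·339.6 = 408.3 MPa
τ_max > 299 MPa → exceeds allowable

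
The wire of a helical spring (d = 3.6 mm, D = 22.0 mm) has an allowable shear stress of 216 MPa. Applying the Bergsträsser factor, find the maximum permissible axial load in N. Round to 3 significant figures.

C = D/d = 22.0/3.6 = 6.1111
K_B = (4C+2)/(4C−3) = 26.444/21.444 = 1.2332
τ_max = K·8FD/(πd³) → F_max = τ_allow·πd³/(8DK)
F_max = 216·π·3.6³/(8·22.0·1.2332) = 31660/217.04 = 145.87 N

146 N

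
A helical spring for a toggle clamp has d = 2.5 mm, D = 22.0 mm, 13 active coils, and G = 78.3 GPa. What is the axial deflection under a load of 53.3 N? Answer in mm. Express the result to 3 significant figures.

19.3 mm

k = Gd⁴/(8D³N_a) = (78.3×10³)(2.5⁴)/(8·22.0³·13) = 2.762 N/mm
δ = F/k = 53.3 / 2.762 = 19.298 mm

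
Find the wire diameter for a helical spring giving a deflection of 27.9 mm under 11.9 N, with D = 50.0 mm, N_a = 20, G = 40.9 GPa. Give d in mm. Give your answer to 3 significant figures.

3.80 mm

Required rate k = F/δ = 11.9/27.9 = 0.42652 N/mm
d = (8D³N_a·k / G)^(1/4) = (8·50.0³·20·0.42652 / (40.9×10³))^0.25
  = (208.57)^0.25 = 3.8003 mm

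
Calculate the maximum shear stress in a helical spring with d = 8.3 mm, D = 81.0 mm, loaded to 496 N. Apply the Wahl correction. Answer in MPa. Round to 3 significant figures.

206 MPa

Spring index C = D/d = 81.0/8.3 = 9.7590
K_W = (4C−1)/(4C−4) + 0.615/C = 38.036/35.036 + 0.0630 = 1.1486
τ₀ = 8FD/(πd³) = 8·496·81.0/(π·8.3³) = 321408/1796.3 = 178.93 MPa
τ_max = K·τ₀ = 1.1486 × 178.93 = 205.52 MPa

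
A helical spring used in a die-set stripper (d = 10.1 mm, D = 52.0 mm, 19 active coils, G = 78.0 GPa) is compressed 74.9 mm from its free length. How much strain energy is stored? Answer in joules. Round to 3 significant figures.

k = Gd⁴/(8D³N_a) = (78.0×10³)(10.1⁴)/(8·52.0³·19) = 37.978 N/mm
U = ½kδ² = 0.5 × 37.978 × 74.9² = 1.0653e+05 N·mm = 106.53 J

107 J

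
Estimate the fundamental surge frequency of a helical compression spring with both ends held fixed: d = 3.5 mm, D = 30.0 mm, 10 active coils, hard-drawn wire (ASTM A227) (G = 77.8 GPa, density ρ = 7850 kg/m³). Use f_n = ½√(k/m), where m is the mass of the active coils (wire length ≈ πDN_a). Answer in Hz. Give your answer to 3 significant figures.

138 Hz

k = Gd⁴/(8D³N_a) = (77.8×10³)(3.5⁴)/(8·30.0³·10) = 5.405 N/mm = 5405 N/m
Wire length L = πDN_a = π·30.0·10 = 942.48 mm
m = ρ·(πd²/4)·L = 7850 × 9.6211×10⁻⁶ m² × 0.94248 m = 0.071181 kg
f_n = ½√(k/m) = 0.5·√(5405/0.071181) = 0.5·√(75933) = 137.78 Hz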